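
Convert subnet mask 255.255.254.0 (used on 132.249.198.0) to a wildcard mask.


Subnet mask: 255.255.254.0
Wildcard = 255.255.255.255 - subnet mask
255 - 255 = 0
255 - 255 = 0
255 - 254 = 1
255 - 0 = 255
Wildcard: 0.0.1.255


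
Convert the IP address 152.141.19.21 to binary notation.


152 = 10011000
141 = 10001101
19 = 00010011
21 = 00010101
Binary: 10011000.10001101.00010011.00010101


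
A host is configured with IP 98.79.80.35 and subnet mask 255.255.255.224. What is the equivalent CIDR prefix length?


Binary: 11111111.11111111.11111111.11100000
Count leading 1s
Prefix: /27


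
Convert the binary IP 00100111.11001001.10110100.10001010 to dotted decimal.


00100111 = 39
11001001 = 201
10110100 = 180
10001010 = 138
IP: 39.201.180.138


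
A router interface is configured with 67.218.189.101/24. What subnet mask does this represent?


/24 means 24 network bits, 8 host bits
Binary: 11111111111111111111111100000000
Mask: 255.255.255.0


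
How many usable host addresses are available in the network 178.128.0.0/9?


Host bits = 32 - 9 = 23
Total addresses = 2^23 = 8388608
Usable = total - 2 (network and broadcast)
Usable hosts: 8388606


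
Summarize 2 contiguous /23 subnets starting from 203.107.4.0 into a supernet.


Original prefix: /23
Number of subnets: 2 = 2^1
New prefix = 23 - 1 = 22
Supernet: 203.107.4.0/22


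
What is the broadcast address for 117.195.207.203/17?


Network: 117.195.128.0/17
Host bits = 15
Set all host bits to 1:
Broadcast: 117.195.255.255


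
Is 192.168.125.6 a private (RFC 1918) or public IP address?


RFC 1918 private ranges:
  10.0.0.0/8 (10.0.0.0 - 10.255.255.255)
  172.16.0.0/12 (172.16.0.0 - 172.31.255.255)
  192.168.0.0/16 (192.168.0.0 - 192.168.255.255)
Private (in 192.168.0.0/16)


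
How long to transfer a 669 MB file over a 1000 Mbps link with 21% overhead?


Effective throughput = 1000 * (1 - 21/100) = 790 Mbps
File size in Mb = 669 * 8 = 5352 Mb
Time = 5352 / 790
Time = 6.7747 seconds


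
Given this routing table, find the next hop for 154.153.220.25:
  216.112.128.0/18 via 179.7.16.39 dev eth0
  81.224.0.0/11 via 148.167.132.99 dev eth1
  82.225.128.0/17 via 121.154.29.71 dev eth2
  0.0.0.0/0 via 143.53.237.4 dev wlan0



Longest prefix match for 154.153.220.25:
  /18 216.112.128.0: no
  /11 81.224.0.0: no
  /17 82.225.128.0: no
  /0 0.0.0.0: MATCH
Selected: next-hop 143.53.237.4 via wlan0 (matched /0)


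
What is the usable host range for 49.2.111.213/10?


Network: 49.0.0.0
Broadcast: 49.63.255.255
First usable = network + 1
Last usable = broadcast - 1
Range: 49.0.0.1 to 49.63.255.254


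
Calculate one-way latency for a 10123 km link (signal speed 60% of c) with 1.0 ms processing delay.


Speed = 0.6 * 3e5 km/s = 180000 km/s
Propagation delay = 10123 / 180000 = 0.0562 s = 56.2389 ms
Processing delay = 1.0 ms
Total one-way latency = 57.2389 ms


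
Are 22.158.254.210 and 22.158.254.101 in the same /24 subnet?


Mask: 255.255.255.0
22.158.254.210 AND mask = 22.158.254.0
22.158.254.101 AND mask = 22.158.254.0
Yes, same subnet (22.158.254.0)


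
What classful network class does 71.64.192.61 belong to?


First octet: 71
Binary: 01000111
0xxxxxxx -> Class A (1-126)
Class A, default mask 255.0.0.0 (/8)


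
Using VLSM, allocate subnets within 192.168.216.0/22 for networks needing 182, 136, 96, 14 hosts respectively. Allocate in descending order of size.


182 hosts -> /24 (254 usable): 192.168.216.0/24
136 hosts -> /24 (254 usable): 192.168.217.0/24
96 hosts -> /25 (126 usable): 192.168.218.0/25
14 hosts -> /28 (14 usable): 192.168.218.128/28
Allocation: 192.168.216.0/24 (182 hosts, 254 usable); 192.168.217.0/24 (136 hosts, 254 usable); 192.168.218.0/25 (96 hosts, 126 usable); 192.168.218.128/28 (14 hosts, 14 usable)


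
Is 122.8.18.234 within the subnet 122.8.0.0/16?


Subnet network: 122.8.0.0
Test IP AND mask: 122.8.0.0
Yes, 122.8.18.234 is in 122.8.0.0/16


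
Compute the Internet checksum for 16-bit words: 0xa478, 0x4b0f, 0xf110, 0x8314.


Sum all words (with carry folding):
+ 0xa478 = 0xa478
+ 0x4b0f = 0xef87
+ 0xf110 = 0xe098
+ 0x8314 = 0x63ad
One's complement: ~0x63ad
Checksum = 0x9c52


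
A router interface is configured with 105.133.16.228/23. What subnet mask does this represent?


/23 means 23 network bits, 9 host bits
Binary: 11111111111111111111111000000000
Mask: 255.255.254.0


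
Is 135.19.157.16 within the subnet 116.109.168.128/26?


Subnet network: 116.109.168.128
Test IP AND mask: 135.19.157.0
No, 135.19.157.16 is not in 116.109.168.128/26


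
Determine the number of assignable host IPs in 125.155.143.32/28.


Host bits = 32 - 28 = 4
Total addresses = 2^4 = 16
Usable = total - 2 (network and broadcast)
Usable hosts: 14


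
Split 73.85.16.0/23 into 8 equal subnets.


New prefix = 23 + 3 = 26
Each subnet has 64 addresses
  73.85.16.0/26
  73.85.16.64/26
  73.85.16.128/26
  73.85.16.192/26
  73.85.17.0/26
  73.85.17.64/26
  73.85.17.128/26
  73.85.17.192/26
Subnets: 73.85.16.0/26, 73.85.16.64/26, 73.85.16.128/26, 73.85.16.192/26, 73.85.17.0/26, 73.85.17.64/26, 73.85.17.128/26, 73.85.17.192/26


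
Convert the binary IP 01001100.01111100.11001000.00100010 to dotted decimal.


01001100 = 76
01111100 = 124
11001000 = 200
00100010 = 34
IP: 76.124.200.34


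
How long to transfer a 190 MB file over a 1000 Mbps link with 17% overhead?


Effective throughput = 1000 * (1 - 17/100) = 830 Mbps
File size in Mb = 190 * 8 = 1520 Mb
Time = 1520 / 830
Time = 1.8313 seconds


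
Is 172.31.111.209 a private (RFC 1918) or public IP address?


RFC 1918 private ranges:
  10.0.0.0/8 (10.0.0.0 - 10.255.255.255)
  172.16.0.0/12 (172.16.0.0 - 172.31.255.255)
  192.168.0.0/16 (192.168.0.0 - 192.168.255.255)
Private (in 172.16.0.0/12)


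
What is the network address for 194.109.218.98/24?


IP:   11000010.01101101.11011010.01100010
Mask: 11111111.11111111.11111111.00000000
AND operation:
Net:  11000010.01101101.11011010.00000000
Network: 194.109.218.0/24


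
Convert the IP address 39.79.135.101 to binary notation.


39 = 00100111
79 = 01001111
135 = 10000111
101 = 01100101
Binary: 00100111.01001111.10000111.01100101


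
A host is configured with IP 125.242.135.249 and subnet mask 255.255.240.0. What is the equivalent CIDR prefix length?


Binary: 11111111.11111111.11110000.00000000
Count leading 1s
Prefix: /20


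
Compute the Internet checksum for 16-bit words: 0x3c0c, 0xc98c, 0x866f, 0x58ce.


Sum all words (with carry folding):
+ 0x3c0c = 0x3c0c
+ 0xc98c = 0x0599
+ 0x866f = 0x8c08
+ 0x58ce = 0xe4d6
One's complement: ~0xe4d6
Checksum = 0x1b29


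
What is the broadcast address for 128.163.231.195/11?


Network: 128.160.0.0/11
Host bits = 21
Set all host bits to 1:
Broadcast: 128.191.255.255


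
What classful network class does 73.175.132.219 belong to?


First octet: 73
Binary: 01001001
0xxxxxxx -> Class A (1-126)
Class A, default mask 255.0.0.0 (/8)


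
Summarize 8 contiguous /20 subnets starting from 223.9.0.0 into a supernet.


Original prefix: /20
Number of subnets: 8 = 2^3
New prefix = 20 - 3 = 17
Supernet: 223.9.0.0/17


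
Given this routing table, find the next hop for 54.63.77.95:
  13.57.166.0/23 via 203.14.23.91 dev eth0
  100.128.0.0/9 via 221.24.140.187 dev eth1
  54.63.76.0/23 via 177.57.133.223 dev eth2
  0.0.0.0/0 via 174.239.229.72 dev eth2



Longest prefix match for 54.63.77.95:
  /23 13.57.166.0: no
  /9 100.128.0.0: no
  /23 54.63.76.0: MATCH
  /0 0.0.0.0: MATCH
Selected: next-hop 177.57.133.223 via eth2 (matched /23)


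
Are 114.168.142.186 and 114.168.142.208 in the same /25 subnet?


Mask: 255.255.255.128
114.168.142.186 AND mask = 114.168.142.128
114.168.142.208 AND mask = 114.168.142.128
Yes, same subnet (114.168.142.128)


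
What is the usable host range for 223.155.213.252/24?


Network: 223.155.213.0
Broadcast: 223.155.213.255
First usable = network + 1
Last usable = broadcast - 1
Range: 223.155.213.1 to 223.155.213.254


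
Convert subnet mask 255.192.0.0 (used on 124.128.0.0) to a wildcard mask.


Subnet mask: 255.192.0.0
Wildcard = 255.255.255.255 - subnet mask
255 - 255 = 0
255 - 192 = 63
255 - 0 = 255
255 - 0 = 255
Wildcard: 0.63.255.255


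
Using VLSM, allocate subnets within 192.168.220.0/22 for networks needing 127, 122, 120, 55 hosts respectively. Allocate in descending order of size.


127 hosts -> /24 (254 usable): 192.168.220.0/24
122 hosts -> /25 (126 usable): 192.168.221.0/25
120 hosts -> /25 (126 usable): 192.168.221.128/25
55 hosts -> /26 (62 usable): 192.168.222.0/26
Allocation: 192.168.220.0/24 (127 hosts, 254 usable); 192.168.221.0/25 (122 hosts, 126 usable); 192.168.221.128/25 (120 hosts, 126 usable); 192.168.222.0/26 (55 hosts, 62 usable)


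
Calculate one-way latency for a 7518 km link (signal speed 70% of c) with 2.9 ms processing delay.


Speed = 0.7 * 3e5 km/s = 210000 km/s
Propagation delay = 7518 / 210000 = 0.0358 s = 35.8 ms
Processing delay = 2.9 ms
Total one-way latency = 38.7 ms


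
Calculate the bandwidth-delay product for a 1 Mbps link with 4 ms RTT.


BDP = bandwidth * RTT
= 1 Mbps * 4 ms
= 1 * 1e6 * 4 / 1000 bits
= 4000 bits
= 500 bytes
BDP = 4000 bits (500 bytes)


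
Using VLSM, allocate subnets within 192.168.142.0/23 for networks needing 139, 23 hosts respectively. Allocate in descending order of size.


139 hosts -> /24 (254 usable): 192.168.142.0/24
23 hosts -> /27 (30 usable): 192.168.143.0/27
Allocation: 192.168.142.0/24 (139 hosts, 254 usable); 192.168.143.0/27 (23 hosts, 30 usable)


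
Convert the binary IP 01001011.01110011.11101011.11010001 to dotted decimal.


01001011 = 75
01110011 = 115
11101011 = 235
11010001 = 209
IP: 75.115.235.209


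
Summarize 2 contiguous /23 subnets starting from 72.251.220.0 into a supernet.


Original prefix: /23
Number of subnets: 2 = 2^1
New prefix = 23 - 1 = 22
Supernet: 72.251.220.0/22


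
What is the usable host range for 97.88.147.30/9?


Network: 97.0.0.0
Broadcast: 97.127.255.255
First usable = network + 1
Last usable = broadcast - 1
Range: 97.0.0.1 to 97.127.255.254


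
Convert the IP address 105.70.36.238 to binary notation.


105 = 01101001
70 = 01000110
36 = 00100100
238 = 11101110
Binary: 01101001.01000110.00100100.11101110


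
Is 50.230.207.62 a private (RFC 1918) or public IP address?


RFC 1918 private ranges:
  10.0.0.0/8 (10.0.0.0 - 10.255.255.255)
  172.16.0.0/12 (172.16.0.0 - 172.31.255.255)
  192.168.0.0/16 (192.168.0.0 - 192.168.255.255)
Public (not in any RFC 1918 range)


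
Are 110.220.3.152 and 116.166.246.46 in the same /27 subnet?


Mask: 255.255.255.224
110.220.3.152 AND mask = 110.220.3.128
116.166.246.46 AND mask = 116.166.246.32
No, different subnets (110.220.3.128 vs 116.166.246.32)


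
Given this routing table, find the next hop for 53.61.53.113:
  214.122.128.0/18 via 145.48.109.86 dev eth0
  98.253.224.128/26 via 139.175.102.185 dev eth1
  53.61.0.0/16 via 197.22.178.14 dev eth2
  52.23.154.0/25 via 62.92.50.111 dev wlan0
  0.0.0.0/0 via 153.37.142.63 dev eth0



Longest prefix match for 53.61.53.113:
  /18 214.122.128.0: no
  /26 98.253.224.128: no
  /16 53.61.0.0: MATCH
  /25 52.23.154.0: no
  /0 0.0.0.0: MATCH
Selected: next-hop 197.22.178.14 via eth2 (matched /16)


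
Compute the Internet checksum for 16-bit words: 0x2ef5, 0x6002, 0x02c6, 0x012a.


Sum all words (with carry folding):
+ 0x2ef5 = 0x2ef5
+ 0x6002 = 0x8ef7
+ 0x02c6 = 0x91bd
+ 0x012a = 0x92e7
One's complement: ~0x92e7
Checksum = 0x6d18


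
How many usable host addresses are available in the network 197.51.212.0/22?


Host bits = 32 - 22 = 10
Total addresses = 2^10 = 1024
Usable = total - 2 (network and broadcast)
Usable hosts: 1022


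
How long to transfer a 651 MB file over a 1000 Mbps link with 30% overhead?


Effective throughput = 1000 * (1 - 30/100) = 700 Mbps
File size in Mb = 651 * 8 = 5208 Mb
Time = 5208 / 700
Time = 7.44 seconds


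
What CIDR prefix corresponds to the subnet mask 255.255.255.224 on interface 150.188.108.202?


Binary: 11111111.11111111.11111111.11100000
Count leading 1s
Prefix: /27


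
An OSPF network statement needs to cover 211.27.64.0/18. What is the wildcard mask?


Subnet mask: 255.255.192.0
Wildcard = 255.255.255.255 - subnet mask
255 - 255 = 0
255 - 255 = 0
255 - 192 = 63
255 - 0 = 255
Wildcard: 0.0.63.255


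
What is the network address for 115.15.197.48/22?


IP:   01110011.00001111.11000101.00110000
Mask: 11111111.11111111.11111100.00000000
AND operation:
Net:  01110011.00001111.11000100.00000000
Network: 115.15.196.0/22


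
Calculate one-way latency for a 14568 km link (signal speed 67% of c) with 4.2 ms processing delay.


Speed = 0.67 * 3e5 km/s = 201000 km/s
Propagation delay = 14568 / 201000 = 0.0725 s = 72.4776 ms
Processing delay = 4.2 ms
Total one-way latency = 76.6776 ms


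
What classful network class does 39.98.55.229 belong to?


First octet: 39
Binary: 00100111
0xxxxxxx -> Class A (1-126)
Class A, default mask 255.0.0.0 (/8)


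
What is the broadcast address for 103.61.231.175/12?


Network: 103.48.0.0/12
Host bits = 20
Set all host bits to 1:
Broadcast: 103.63.255.255


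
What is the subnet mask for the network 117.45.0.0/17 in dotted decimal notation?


/17 means 17 network bits, 15 host bits
Binary: 11111111111111111000000000000000
Mask: 255.255.128.0


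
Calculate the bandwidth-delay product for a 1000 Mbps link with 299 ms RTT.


BDP = bandwidth * RTT
= 1000 Mbps * 299 ms
= 1000 * 1e6 * 299 / 1000 bits
= 299000000 bits
= 37375000 bytes
= 36499.0234 KB
BDP = 299000000 bits (37375000 bytes)


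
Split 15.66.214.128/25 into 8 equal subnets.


New prefix = 25 + 3 = 28
Each subnet has 16 addresses
  15.66.214.128/28
  15.66.214.144/28
  15.66.214.160/28
  15.66.214.176/28
  15.66.214.192/28
  15.66.214.208/28
  15.66.214.224/28
  15.66.214.240/28
Subnets: 15.66.214.128/28, 15.66.214.144/28, 15.66.214.160/28, 15.66.214.176/28, 15.66.214.192/28, 15.66.214.208/28, 15.66.214.224/28, 15.66.214.240/28


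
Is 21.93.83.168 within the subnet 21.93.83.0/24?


Subnet network: 21.93.83.0
Test IP AND mask: 21.93.83.0
Yes, 21.93.83.168 is in 21.93.83.0/24


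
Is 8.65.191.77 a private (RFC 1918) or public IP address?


RFC 1918 private ranges:
  10.0.0.0/8 (10.0.0.0 - 10.255.255.255)
  172.16.0.0/12 (172.16.0.0 - 172.31.255.255)
  192.168.0.0/16 (192.168.0.0 - 192.168.255.255)
Public (not in any RFC 1918 range)


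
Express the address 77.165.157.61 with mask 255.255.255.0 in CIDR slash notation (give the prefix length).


Binary: 11111111.11111111.11111111.00000000
Count leading 1s
Prefix: /24


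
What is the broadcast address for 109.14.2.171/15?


Network: 109.14.0.0/15
Host bits = 17
Set all host bits to 1:
Broadcast: 109.15.255.255


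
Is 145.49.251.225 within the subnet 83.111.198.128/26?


Subnet network: 83.111.198.128
Test IP AND mask: 145.49.251.192
No, 145.49.251.225 is not in 83.111.198.128/26


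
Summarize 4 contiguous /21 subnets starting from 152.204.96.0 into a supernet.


Original prefix: /21
Number of subnets: 4 = 2^2
New prefix = 21 - 2 = 19
Supernet: 152.204.96.0/19


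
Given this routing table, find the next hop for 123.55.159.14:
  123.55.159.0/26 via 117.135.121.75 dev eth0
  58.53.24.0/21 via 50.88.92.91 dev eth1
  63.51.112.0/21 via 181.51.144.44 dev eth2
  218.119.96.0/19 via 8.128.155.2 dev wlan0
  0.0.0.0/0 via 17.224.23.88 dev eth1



Longest prefix match for 123.55.159.14:
  /26 123.55.159.0: MATCH
  /21 58.53.24.0: no
  /21 63.51.112.0: no
  /19 218.119.96.0: no
  /0 0.0.0.0: MATCH
Selected: next-hop 117.135.121.75 via eth0 (matched /26)


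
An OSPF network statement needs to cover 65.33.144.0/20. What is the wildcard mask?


Subnet mask: 255.255.240.0
Wildcard = 255.255.255.255 - subnet mask
255 - 255 = 0
255 - 255 = 0
255 - 240 = 15
255 - 0 = 255
Wildcard: 0.0.15.255


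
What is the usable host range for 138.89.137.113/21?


Network: 138.89.136.0
Broadcast: 138.89.143.255
First usable = network + 1
Last usable = broadcast - 1
Range: 138.89.136.1 to 138.89.143.254


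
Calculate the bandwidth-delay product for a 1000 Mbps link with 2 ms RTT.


BDP = bandwidth * RTT
= 1000 Mbps * 2 ms
= 1000 * 1e6 * 2 / 1000 bits
= 2000000 bits
= 250000 bytes
= 244.1406 KB
BDP = 2000000 bits (250000 bytes)


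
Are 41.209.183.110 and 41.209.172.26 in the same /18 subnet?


Mask: 255.255.192.0
41.209.183.110 AND mask = 41.209.128.0
41.209.172.26 AND mask = 41.209.128.0
Yes, same subnet (41.209.128.0)


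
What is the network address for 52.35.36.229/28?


IP:   00110100.00100011.00100100.11100101
Mask: 11111111.11111111.11111111.11110000
AND operation:
Net:  00110100.00100011.00100100.11100000
Network: 52.35.36.224/28


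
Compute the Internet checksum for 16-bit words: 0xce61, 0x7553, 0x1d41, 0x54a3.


Sum all words (with carry folding):
+ 0xce61 = 0xce61
+ 0x7553 = 0x43b5
+ 0x1d41 = 0x60f6
+ 0x54a3 = 0xb599
One's complement: ~0xb599
Checksum = 0x4a66


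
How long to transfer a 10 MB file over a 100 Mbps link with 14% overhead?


Effective throughput = 100 * (1 - 14/100) = 86 Mbps
File size in Mb = 10 * 8 = 80 Mb
Time = 80 / 86
Time = 0.9302 seconds


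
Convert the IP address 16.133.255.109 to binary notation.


16 = 00010000
133 = 10000101
255 = 11111111
109 = 01101101
Binary: 00010000.10000101.11111111.01101101


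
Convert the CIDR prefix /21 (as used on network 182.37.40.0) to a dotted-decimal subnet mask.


/21 means 21 network bits, 11 host bits
Binary: 11111111111111111111100000000000
Mask: 255.255.248.0


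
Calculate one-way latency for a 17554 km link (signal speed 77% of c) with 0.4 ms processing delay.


Speed = 0.77 * 3e5 km/s = 231000 km/s
Propagation delay = 17554 / 231000 = 0.076 s = 75.9913 ms
Processing delay = 0.4 ms
Total one-way latency = 76.3913 ms


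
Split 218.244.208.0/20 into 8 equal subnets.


New prefix = 20 + 3 = 23
Each subnet has 512 addresses
  218.244.208.0/23
  218.244.210.0/23
  218.244.212.0/23
  218.244.214.0/23
  218.244.216.0/23
  218.244.218.0/23
  218.244.220.0/23
  218.244.222.0/23
Subnets: 218.244.208.0/23, 218.244.210.0/23, 218.244.212.0/23, 218.244.214.0/23, 218.244.216.0/23, 218.244.218.0/23, 218.244.220.0/23, 218.244.222.0/23


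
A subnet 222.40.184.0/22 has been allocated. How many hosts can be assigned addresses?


Host bits = 32 - 22 = 10
Total addresses = 2^10 = 1024
Usable = total - 2 (network and broadcast)
Usable hosts: 1022


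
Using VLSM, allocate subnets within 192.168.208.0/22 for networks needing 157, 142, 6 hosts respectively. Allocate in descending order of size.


157 hosts -> /24 (254 usable): 192.168.208.0/24
142 hosts -> /24 (254 usable): 192.168.209.0/24
6 hosts -> /29 (6 usable): 192.168.210.0/29
Allocation: 192.168.208.0/24 (157 hosts, 254 usable); 192.168.209.0/24 (142 hosts, 254 usable); 192.168.210.0/29 (6 hosts, 6 usable)


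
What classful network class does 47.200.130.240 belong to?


First octet: 47
Binary: 00101111
0xxxxxxx -> Class A (1-126)
Class A, default mask 255.0.0.0 (/8)


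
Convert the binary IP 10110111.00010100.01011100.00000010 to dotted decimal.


10110111 = 183
00010100 = 20
01011100 = 92
00000010 = 2
IP: 183.20.92.2


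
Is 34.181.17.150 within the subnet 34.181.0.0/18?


Subnet network: 34.181.0.0
Test IP AND mask: 34.181.0.0
Yes, 34.181.17.150 is in 34.181.0.0/18


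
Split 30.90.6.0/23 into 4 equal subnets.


New prefix = 23 + 2 = 25
Each subnet has 128 addresses
  30.90.6.0/25
  30.90.6.128/25
  30.90.7.0/25
  30.90.7.128/25
Subnets: 30.90.6.0/25, 30.90.6.128/25, 30.90.7.0/25, 30.90.7.128/25


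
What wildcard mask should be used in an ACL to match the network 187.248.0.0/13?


Subnet mask: 255.248.0.0
Wildcard = 255.255.255.255 - subnet mask
255 - 255 = 0
255 - 248 = 7
255 - 0 = 255
255 - 0 = 255
Wildcard: 0.7.255.255


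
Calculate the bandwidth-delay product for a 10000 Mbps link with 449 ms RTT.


BDP = bandwidth * RTT
= 10000 Mbps * 449 ms
= 10000 * 1e6 * 449 / 1000 bits
= 4490000000 bits
= 561250000 bytes
= 548095.7031 KB
BDP = 4490000000 bits (561250000 bytes)


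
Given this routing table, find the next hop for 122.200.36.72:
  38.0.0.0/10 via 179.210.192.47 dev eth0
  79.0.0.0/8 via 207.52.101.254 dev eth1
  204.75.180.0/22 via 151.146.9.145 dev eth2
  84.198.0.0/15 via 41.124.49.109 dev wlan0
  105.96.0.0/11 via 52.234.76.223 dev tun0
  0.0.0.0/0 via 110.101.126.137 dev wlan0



Longest prefix match for 122.200.36.72:
  /10 38.0.0.0: no
  /8 79.0.0.0: no
  /22 204.75.180.0: no
  /15 84.198.0.0: no
  /11 105.96.0.0: no
  /0 0.0.0.0: MATCH
Selected: next-hop 110.101.126.137 via wlan0 (matched /0)


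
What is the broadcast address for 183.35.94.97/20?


Network: 183.35.80.0/20
Host bits = 12
Set all host bits to 1:
Broadcast: 183.35.95.255


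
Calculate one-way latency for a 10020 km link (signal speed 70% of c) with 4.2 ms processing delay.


Speed = 0.7 * 3e5 km/s = 210000 km/s
Propagation delay = 10020 / 210000 = 0.0477 s = 47.7143 ms
Processing delay = 4.2 ms
Total one-way latency = 51.9143 ms


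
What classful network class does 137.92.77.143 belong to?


First octet: 137
Binary: 10001001
10xxxxxx -> Class B (128-191)
Class B, default mask 255.255.0.0 (/16)


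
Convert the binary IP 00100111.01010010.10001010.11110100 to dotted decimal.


00100111 = 39
01010010 = 82
10001010 = 138
11110100 = 244
IP: 39.82.138.244


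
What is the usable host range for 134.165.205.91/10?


Network: 134.128.0.0
Broadcast: 134.191.255.255
First usable = network + 1
Last usable = broadcast - 1
Range: 134.128.0.1 to 134.191.255.254


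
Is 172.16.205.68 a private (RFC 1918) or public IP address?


RFC 1918 private ranges:
  10.0.0.0/8 (10.0.0.0 - 10.255.255.255)
  172.16.0.0/12 (172.16.0.0 - 172.31.255.255)
  192.168.0.0/16 (192.168.0.0 - 192.168.255.255)
Private (in 172.16.0.0/12)


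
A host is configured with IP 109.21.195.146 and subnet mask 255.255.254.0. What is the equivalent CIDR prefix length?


Binary: 11111111.11111111.11111110.00000000
Count leading 1s
Prefix: /23


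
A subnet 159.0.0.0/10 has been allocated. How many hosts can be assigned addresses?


Host bits = 32 - 10 = 22
Total addresses = 2^22 = 4194304
Usable = total - 2 (network and broadcast)
Usable hosts: 4194302


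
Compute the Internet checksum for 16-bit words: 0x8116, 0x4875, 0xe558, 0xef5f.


Sum all words (with carry folding):
+ 0x8116 = 0x8116
+ 0x4875 = 0xc98b
+ 0xe558 = 0xaee4
+ 0xef5f = 0x9e44
One's complement: ~0x9e44
Checksum = 0x61bb


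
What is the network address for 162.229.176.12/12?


IP:   10100010.11100101.10110000.00001100
Mask: 11111111.11110000.00000000.00000000
AND operation:
Net:  10100010.11100000.00000000.00000000
Network: 162.224.0.0/12


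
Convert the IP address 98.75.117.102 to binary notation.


98 = 01100010
75 = 01001011
117 = 01110101
102 = 01100110
Binary: 01100010.01001011.01110101.01100110


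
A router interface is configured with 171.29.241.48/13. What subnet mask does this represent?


/13 means 13 network bits, 19 host bits
Binary: 11111111111110000000000000000000
Mask: 255.248.0.0


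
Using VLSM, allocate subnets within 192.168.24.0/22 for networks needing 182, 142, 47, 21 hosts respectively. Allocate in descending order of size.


182 hosts -> /24 (254 usable): 192.168.24.0/24
142 hosts -> /24 (254 usable): 192.168.25.0/24
47 hosts -> /26 (62 usable): 192.168.26.0/26
21 hosts -> /27 (30 usable): 192.168.26.64/27
Allocation: 192.168.24.0/24 (182 hosts, 254 usable); 192.168.25.0/24 (142 hosts, 254 usable); 192.168.26.0/26 (47 hosts, 62 usable); 192.168.26.64/27 (21 hosts, 30 usable)


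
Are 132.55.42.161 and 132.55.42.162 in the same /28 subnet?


Mask: 255.255.255.240
132.55.42.161 AND mask = 132.55.42.160
132.55.42.162 AND mask = 132.55.42.160
Yes, same subnet (132.55.42.160)


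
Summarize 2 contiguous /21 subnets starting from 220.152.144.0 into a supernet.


Original prefix: /21
Number of subnets: 2 = 2^1
New prefix = 21 - 1 = 20
Supernet: 220.152.144.0/20


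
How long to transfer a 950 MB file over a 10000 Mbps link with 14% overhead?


Effective throughput = 10000 * (1 - 14/100) = 8600 Mbps
File size in Mb = 950 * 8 = 7600 Mb
Time = 7600 / 8600
Time = 0.8837 seconds


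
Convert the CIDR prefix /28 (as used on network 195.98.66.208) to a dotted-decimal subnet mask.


/28 means 28 network bits, 4 host bits
Binary: 11111111111111111111111111110000
Mask: 255.255.255.240


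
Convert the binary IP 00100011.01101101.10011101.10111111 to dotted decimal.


00100011 = 35
01101101 = 109
10011101 = 157
10111111 = 191
IP: 35.109.157.191


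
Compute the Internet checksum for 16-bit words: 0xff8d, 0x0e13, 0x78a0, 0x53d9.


Sum all words (with carry folding):
+ 0xff8d = 0xff8d
+ 0x0e13 = 0x0da1
+ 0x78a0 = 0x8641
+ 0x53d9 = 0xda1a
One's complement: ~0xda1a
Checksum = 0x25e5


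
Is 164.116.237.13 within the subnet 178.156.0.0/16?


Subnet network: 178.156.0.0
Test IP AND mask: 164.116.0.0
No, 164.116.237.13 is not in 178.156.0.0/16


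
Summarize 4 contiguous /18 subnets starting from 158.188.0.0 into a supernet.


Original prefix: /18
Number of subnets: 4 = 2^2
New prefix = 18 - 2 = 16
Supernet: 158.188.0.0/16


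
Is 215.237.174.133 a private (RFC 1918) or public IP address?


RFC 1918 private ranges:
  10.0.0.0/8 (10.0.0.0 - 10.255.255.255)
  172.16.0.0/12 (172.16.0.0 - 172.31.255.255)
  192.168.0.0/16 (192.168.0.0 - 192.168.255.255)
Public (not in any RFC 1918 range)


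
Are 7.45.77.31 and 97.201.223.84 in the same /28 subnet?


Mask: 255.255.255.240
7.45.77.31 AND mask = 7.45.77.16
97.201.223.84 AND mask = 97.201.223.80
No, different subnets (7.45.77.16 vs 97.201.223.80)


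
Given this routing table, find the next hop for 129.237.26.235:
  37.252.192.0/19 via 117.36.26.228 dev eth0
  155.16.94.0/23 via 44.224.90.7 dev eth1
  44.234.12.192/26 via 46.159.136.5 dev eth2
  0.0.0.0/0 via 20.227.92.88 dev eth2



Longest prefix match for 129.237.26.235:
  /19 37.252.192.0: no
  /23 155.16.94.0: no
  /26 44.234.12.192: no
  /0 0.0.0.0: MATCH
Selected: next-hop 20.227.92.88 via eth2 (matched /0)


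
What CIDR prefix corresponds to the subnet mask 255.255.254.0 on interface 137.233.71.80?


Binary: 11111111.11111111.11111110.00000000
Count leading 1s
Prefix: /23


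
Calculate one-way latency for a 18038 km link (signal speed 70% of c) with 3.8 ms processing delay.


Speed = 0.7 * 3e5 km/s = 210000 km/s
Propagation delay = 18038 / 210000 = 0.0859 s = 85.8952 ms
Processing delay = 3.8 ms
Total one-way latency = 89.6952 ms


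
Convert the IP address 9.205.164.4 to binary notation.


9 = 00001001
205 = 11001101
164 = 10100100
4 = 00000100
Binary: 00001001.11001101.10100100.00000100


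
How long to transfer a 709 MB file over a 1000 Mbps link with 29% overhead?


Effective throughput = 1000 * (1 - 29/100) = 710 Mbps
File size in Mb = 709 * 8 = 5672 Mb
Time = 5672 / 710
Time = 7.9887 seconds


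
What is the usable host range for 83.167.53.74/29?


Network: 83.167.53.72
Broadcast: 83.167.53.79
First usable = network + 1
Last usable = broadcast - 1
Range: 83.167.53.73 to 83.167.53.78


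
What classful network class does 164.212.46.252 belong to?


First octet: 164
Binary: 10100100
10xxxxxx -> Class B (128-191)
Class B, default mask 255.255.0.0 (/16)


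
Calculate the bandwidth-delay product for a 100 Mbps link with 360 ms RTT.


BDP = bandwidth * RTT
= 100 Mbps * 360 ms
= 100 * 1e6 * 360 / 1000 bits
= 36000000 bits
= 4500000 bytes
= 4394.5312 KB
BDP = 36000000 bits (4500000 bytes)


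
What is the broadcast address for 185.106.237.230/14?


Network: 185.104.0.0/14
Host bits = 18
Set all host bits to 1:
Broadcast: 185.107.255.255


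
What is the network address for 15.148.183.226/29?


IP:   00001111.10010100.10110111.11100010
Mask: 11111111.11111111.11111111.11111000
AND operation:
Net:  00001111.10010100.10110111.11100000
Network: 15.148.183.224/29


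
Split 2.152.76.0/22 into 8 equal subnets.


New prefix = 22 + 3 = 25
Each subnet has 128 addresses
  2.152.76.0/25
  2.152.76.128/25
  2.152.77.0/25
  2.152.77.128/25
  2.152.78.0/25
  2.152.78.128/25
  2.152.79.0/25
  2.152.79.128/25
Subnets: 2.152.76.0/25, 2.152.76.128/25, 2.152.77.0/25, 2.152.77.128/25, 2.152.78.0/25, 2.152.78.128/25, 2.152.79.0/25, 2.152.79.128/25


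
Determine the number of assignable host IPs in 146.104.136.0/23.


Host bits = 32 - 23 = 9
Total addresses = 2^9 = 512
Usable = total - 2 (network and broadcast)
Usable hosts: 510


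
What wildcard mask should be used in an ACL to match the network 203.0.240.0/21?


Subnet mask: 255.255.248.0
Wildcard = 255.255.255.255 - subnet mask
255 - 255 = 0
255 - 255 = 0
255 - 248 = 7
255 - 0 = 255
Wildcard: 0.0.7.255


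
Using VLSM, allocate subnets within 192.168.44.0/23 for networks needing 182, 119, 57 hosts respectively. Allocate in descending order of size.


182 hosts -> /24 (254 usable): 192.168.44.0/24
119 hosts -> /25 (126 usable): 192.168.45.0/25
57 hosts -> /26 (62 usable): 192.168.45.128/26
Allocation: 192.168.44.0/24 (182 hosts, 254 usable); 192.168.45.0/25 (119 hosts, 126 usable); 192.168.45.128/26 (57 hosts, 62 usable)


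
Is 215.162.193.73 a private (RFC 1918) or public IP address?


RFC 1918 private ranges:
  10.0.0.0/8 (10.0.0.0 - 10.255.255.255)
  172.16.0.0/12 (172.16.0.0 - 172.31.255.255)
  192.168.0.0/16 (192.168.0.0 - 192.168.255.255)
Public (not in any RFC 1918 range)


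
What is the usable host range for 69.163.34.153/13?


Network: 69.160.0.0
Broadcast: 69.167.255.255
First usable = network + 1
Last usable = broadcast - 1
Range: 69.160.0.1 to 69.167.255.254


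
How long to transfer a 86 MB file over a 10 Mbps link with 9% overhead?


Effective throughput = 10 * (1 - 9/100) = 9.1 Mbps
File size in Mb = 86 * 8 = 688 Mb
Time = 688 / 9.1
Time = 75.6044 seconds


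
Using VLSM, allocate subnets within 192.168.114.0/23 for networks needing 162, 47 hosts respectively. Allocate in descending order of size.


162 hosts -> /24 (254 usable): 192.168.114.0/24
47 hosts -> /26 (62 usable): 192.168.115.0/26
Allocation: 192.168.114.0/24 (162 hosts, 254 usable); 192.168.115.0/26 (47 hosts, 62 usable)


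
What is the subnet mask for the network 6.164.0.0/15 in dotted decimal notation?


/15 means 15 network bits, 17 host bits
Binary: 11111111111111100000000000000000
Mask: 255.254.0.0


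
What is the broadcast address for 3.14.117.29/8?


Network: 3.0.0.0/8
Host bits = 24
Set all host bits to 1:
Broadcast: 3.255.255.255


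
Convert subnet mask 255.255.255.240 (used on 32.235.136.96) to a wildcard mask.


Subnet mask: 255.255.255.240
Wildcard = 255.255.255.255 - subnet mask
255 - 255 = 0
255 - 255 = 0
255 - 255 = 0
255 - 240 = 15
Wildcard: 0.0.0.15


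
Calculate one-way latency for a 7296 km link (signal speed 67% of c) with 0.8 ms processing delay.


Speed = 0.67 * 3e5 km/s = 201000 km/s
Propagation delay = 7296 / 201000 = 0.0363 s = 36.2985 ms
Processing delay = 0.8 ms
Total one-way latency = 37.0985 ms


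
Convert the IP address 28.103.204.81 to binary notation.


28 = 00011100
103 = 01100111
204 = 11001100
81 = 01010001
Binary: 00011100.01100111.11001100.01010001


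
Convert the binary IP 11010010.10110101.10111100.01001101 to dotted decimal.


11010010 = 210
10110101 = 181
10111100 = 188
01001101 = 77
IP: 210.181.188.77


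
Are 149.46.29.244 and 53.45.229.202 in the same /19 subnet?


Mask: 255.255.224.0
149.46.29.244 AND mask = 149.46.0.0
53.45.229.202 AND mask = 53.45.224.0
No, different subnets (149.46.0.0 vs 53.45.224.0)


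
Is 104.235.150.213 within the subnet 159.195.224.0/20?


Subnet network: 159.195.224.0
Test IP AND mask: 104.235.144.0
No, 104.235.150.213 is not in 159.195.224.0/20


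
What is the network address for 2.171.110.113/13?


IP:   00000010.10101011.01101110.01110001
Mask: 11111111.11111000.00000000.00000000
AND operation:
Net:  00000010.10101000.00000000.00000000
Network: 2.168.0.0/13


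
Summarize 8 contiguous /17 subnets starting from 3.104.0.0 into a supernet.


Original prefix: /17
Number of subnets: 8 = 2^3
New prefix = 17 - 3 = 14
Supernet: 3.104.0.0/14


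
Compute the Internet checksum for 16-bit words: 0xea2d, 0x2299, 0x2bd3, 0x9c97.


Sum all words (with carry folding):
+ 0xea2d = 0xea2d
+ 0x2299 = 0x0cc7
+ 0x2bd3 = 0x389a
+ 0x9c97 = 0xd531
One's complement: ~0xd531
Checksum = 0x2ace


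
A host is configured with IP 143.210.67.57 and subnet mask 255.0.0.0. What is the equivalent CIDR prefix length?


Binary: 11111111.00000000.00000000.00000000
Count leading 1s
Prefix: /8


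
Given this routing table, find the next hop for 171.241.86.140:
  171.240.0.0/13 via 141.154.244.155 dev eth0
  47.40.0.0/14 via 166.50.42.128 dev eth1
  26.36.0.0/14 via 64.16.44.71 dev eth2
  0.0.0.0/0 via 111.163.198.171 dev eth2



Longest prefix match for 171.241.86.140:
  /13 171.240.0.0: MATCH
  /14 47.40.0.0: no
  /14 26.36.0.0: no
  /0 0.0.0.0: MATCH
Selected: next-hop 141.154.244.155 via eth0 (matched /13)


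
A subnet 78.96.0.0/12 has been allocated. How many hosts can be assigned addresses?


Host bits = 32 - 12 = 20
Total addresses = 2^20 = 1048576
Usable = total - 2 (network and broadcast)
Usable hosts: 1048574


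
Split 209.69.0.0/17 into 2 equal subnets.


New prefix = 17 + 1 = 18
Each subnet has 16384 addresses
  209.69.0.0/18
  209.69.64.0/18
Subnets: 209.69.0.0/18, 209.69.64.0/18


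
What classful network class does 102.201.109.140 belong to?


First octet: 102
Binary: 01100110
0xxxxxxx -> Class A (1-126)
Class A, default mask 255.0.0.0 (/8)


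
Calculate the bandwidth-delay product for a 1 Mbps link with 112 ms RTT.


BDP = bandwidth * RTT
= 1 Mbps * 112 ms
= 1 * 1e6 * 112 / 1000 bits
= 112000 bits
= 14000 bytes
= 13.6719 KB
BDP = 112000 bits (14000 bytes)


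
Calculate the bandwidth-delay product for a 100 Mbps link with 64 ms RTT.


BDP = bandwidth * RTT
= 100 Mbps * 64 ms
= 100 * 1e6 * 64 / 1000 bits
= 6400000 bits
= 800000 bytes
= 781.25 KB
BDP = 6400000 bits (800000 bytes)


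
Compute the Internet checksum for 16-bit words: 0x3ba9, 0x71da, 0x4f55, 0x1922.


Sum all words (with carry folding):
+ 0x3ba9 = 0x3ba9
+ 0x71da = 0xad83
+ 0x4f55 = 0xfcd8
+ 0x1922 = 0x15fb
One's complement: ~0x15fb
Checksum = 0xea04


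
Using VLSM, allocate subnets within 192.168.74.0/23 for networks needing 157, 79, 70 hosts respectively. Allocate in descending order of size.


157 hosts -> /24 (254 usable): 192.168.74.0/24
79 hosts -> /25 (126 usable): 192.168.75.0/25
70 hosts -> /25 (126 usable): 192.168.75.128/25
Allocation: 192.168.74.0/24 (157 hosts, 254 usable); 192.168.75.0/25 (79 hosts, 126 usable); 192.168.75.128/25 (70 hosts, 126 usable)


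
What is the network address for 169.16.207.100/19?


IP:   10101001.00010000.11001111.01100100
Mask: 11111111.11111111.11100000.00000000
AND operation:
Net:  10101001.00010000.11000000.00000000
Network: 169.16.192.0/19


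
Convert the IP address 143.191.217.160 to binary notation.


143 = 10001111
191 = 10111111
217 = 11011001
160 = 10100000
Binary: 10001111.10111111.11011001.10100000


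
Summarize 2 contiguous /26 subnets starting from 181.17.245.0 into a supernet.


Original prefix: /26
Number of subnets: 2 = 2^1
New prefix = 26 - 1 = 25
Supernet: 181.17.245.0/25


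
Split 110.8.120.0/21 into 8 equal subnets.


New prefix = 21 + 3 = 24
Each subnet has 256 addresses
  110.8.120.0/24
  110.8.121.0/24
  110.8.122.0/24
  110.8.123.0/24
  110.8.124.0/24
  110.8.125.0/24
  110.8.126.0/24
  110.8.127.0/24
Subnets: 110.8.120.0/24, 110.8.121.0/24, 110.8.122.0/24, 110.8.123.0/24, 110.8.124.0/24, 110.8.125.0/24, 110.8.126.0/24, 110.8.127.0/24


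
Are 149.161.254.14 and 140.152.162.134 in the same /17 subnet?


Mask: 255.255.128.0
149.161.254.14 AND mask = 149.161.128.0
140.152.162.134 AND mask = 140.152.128.0
No, different subnets (149.161.128.0 vs 140.152.128.0)


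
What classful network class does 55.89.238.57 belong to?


First octet: 55
Binary: 00110111
0xxxxxxx -> Class A (1-126)
Class A, default mask 255.0.0.0 (/8)


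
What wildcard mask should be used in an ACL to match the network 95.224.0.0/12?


Subnet mask: 255.240.0.0
Wildcard = 255.255.255.255 - subnet mask
255 - 255 = 0
255 - 240 = 15
255 - 0 = 255
255 - 0 = 255
Wildcard: 0.15.255.255


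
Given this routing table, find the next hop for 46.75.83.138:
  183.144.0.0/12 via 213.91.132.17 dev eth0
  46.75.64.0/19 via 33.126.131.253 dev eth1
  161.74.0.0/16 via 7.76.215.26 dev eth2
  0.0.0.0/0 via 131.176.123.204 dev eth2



Longest prefix match for 46.75.83.138:
  /12 183.144.0.0: no
  /19 46.75.64.0: MATCH
  /16 161.74.0.0: no
  /0 0.0.0.0: MATCH
Selected: next-hop 33.126.131.253 via eth1 (matched /19)


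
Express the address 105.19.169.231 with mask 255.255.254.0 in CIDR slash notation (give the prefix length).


Binary: 11111111.11111111.11111110.00000000
Count leading 1s
Prefix: /23


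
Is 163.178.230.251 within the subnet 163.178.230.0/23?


Subnet network: 163.178.230.0
Test IP AND mask: 163.178.230.0
Yes, 163.178.230.251 is in 163.178.230.0/23


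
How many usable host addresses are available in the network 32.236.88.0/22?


Host bits = 32 - 22 = 10
Total addresses = 2^10 = 1024
Usable = total - 2 (network and broadcast)
Usable hosts: 1022


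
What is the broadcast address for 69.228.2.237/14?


Network: 69.228.0.0/14
Host bits = 18
Set all host bits to 1:
Broadcast: 69.231.255.255


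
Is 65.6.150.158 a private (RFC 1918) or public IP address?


RFC 1918 private ranges:
  10.0.0.0/8 (10.0.0.0 - 10.255.255.255)
  172.16.0.0/12 (172.16.0.0 - 172.31.255.255)
  192.168.0.0/16 (192.168.0.0 - 192.168.255.255)
Public (not in any RFC 1918 range)


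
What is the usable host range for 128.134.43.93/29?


Network: 128.134.43.88
Broadcast: 128.134.43.95
First usable = network + 1
Last usable = broadcast - 1
Range: 128.134.43.89 to 128.134.43.94


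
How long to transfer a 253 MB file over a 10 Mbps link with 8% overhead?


Effective throughput = 10 * (1 - 8/100) = 9.2 Mbps
File size in Mb = 253 * 8 = 2024 Mb
Time = 2024 / 9.2
Time = 220.0 seconds


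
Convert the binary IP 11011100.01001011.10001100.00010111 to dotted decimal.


11011100 = 220
01001011 = 75
10001100 = 140
00010111 = 23
IP: 220.75.140.23


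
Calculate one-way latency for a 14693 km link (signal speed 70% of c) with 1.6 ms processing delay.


Speed = 0.7 * 3e5 km/s = 210000 km/s
Propagation delay = 14693 / 210000 = 0.07 s = 69.9667 ms
Processing delay = 1.6 ms
Total one-way latency = 71.5667 ms


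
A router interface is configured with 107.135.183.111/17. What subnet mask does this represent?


/17 means 17 network bits, 15 host bits
Binary: 11111111111111111000000000000000
Mask: 255.255.128.0


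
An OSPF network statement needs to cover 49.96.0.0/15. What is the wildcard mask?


Subnet mask: 255.254.0.0
Wildcard = 255.255.255.255 - subnet mask
255 - 255 = 0
255 - 254 = 1
255 - 0 = 255
255 - 0 = 255
Wildcard: 0.1.255.255


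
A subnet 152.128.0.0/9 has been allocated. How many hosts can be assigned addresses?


Host bits = 32 - 9 = 23
Total addresses = 2^23 = 8388608
Usable = total - 2 (network and broadcast)
Usable hosts: 8388606


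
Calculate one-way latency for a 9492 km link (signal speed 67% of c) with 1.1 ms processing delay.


Speed = 0.67 * 3e5 km/s = 201000 km/s
Propagation delay = 9492 / 201000 = 0.0472 s = 47.2239 ms
Processing delay = 1.1 ms
Total one-way latency = 48.3239 ms
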